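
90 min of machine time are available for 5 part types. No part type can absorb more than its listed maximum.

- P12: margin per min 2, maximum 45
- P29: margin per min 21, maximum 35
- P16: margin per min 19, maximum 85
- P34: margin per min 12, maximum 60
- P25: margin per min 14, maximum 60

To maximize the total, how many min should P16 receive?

55

Order the part types by margin per min: P29 21 > P16 19 > P25 14 > P34 12 > P12 2.
P29 takes 35 to reach its cap of 35 → 55 left.
P16 has room for 85 but only 55 remain, so it gets 55.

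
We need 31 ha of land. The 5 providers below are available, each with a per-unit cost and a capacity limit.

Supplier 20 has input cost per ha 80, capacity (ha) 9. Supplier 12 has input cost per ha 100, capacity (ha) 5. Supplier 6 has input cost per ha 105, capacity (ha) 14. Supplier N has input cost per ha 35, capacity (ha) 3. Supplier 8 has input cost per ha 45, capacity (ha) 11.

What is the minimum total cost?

Fill from the cheapest provider first.
Take 3 from Supplier N at 35 → need 28 more.
Take 11 from Supplier 8 at 45 → need 17 more.
Supplier 20 at 80: take all 9 ha → 8 still needed.
Supplier 12 (100): use full 5 → 3 ha to go.
Take 3 from Supplier 6 at 105 to finish.
Cost = 3×35 + 11×45 + 9×80 + 5×100 + 3×105 = 2135.

2135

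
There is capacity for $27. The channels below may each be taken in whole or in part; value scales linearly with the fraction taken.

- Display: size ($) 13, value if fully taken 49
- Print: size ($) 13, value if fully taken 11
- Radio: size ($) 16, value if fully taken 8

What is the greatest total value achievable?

60.5

Sort by value density: Display 49/13≈3.77, Print 11/13≈0.846, Radio 8/16≈0.5.
Display: take in full, 13 $ for value 49 — 14 left.
All 13 $ of Print fit (value 11) — 1 remain.
Only 1 $ remain; take 1/16 of Radio for value 8×1/16 = 0.5.
Total value = 60.5.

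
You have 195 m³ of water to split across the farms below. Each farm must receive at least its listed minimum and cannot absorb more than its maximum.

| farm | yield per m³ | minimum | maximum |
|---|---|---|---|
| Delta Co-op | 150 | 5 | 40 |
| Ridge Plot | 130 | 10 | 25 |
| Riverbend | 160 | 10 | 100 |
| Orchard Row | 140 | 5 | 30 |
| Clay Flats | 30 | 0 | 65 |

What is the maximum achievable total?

29450

Meeting every minimum uses 5+10+10+5+0 = 30 m³, leaving 165.
Highest yield per m³ first: Riverbend 160 > Delta Co-op 150 > Orchard Row 140 > Ridge Plot 130 > Clay Flats 30.
Riverbend: +90 to 100 (cap) → 75 left.
Delta Co-op takes 35 more to reach its cap of 40 → 40 left.
Give Orchard Row 25 more to hit its cap of 30 → 15 left.
Ridge Plot: +15 to 25 (cap) → 0 left.
Total = 150×40 + 130×25 + 160×100 + 140×30 = 29450.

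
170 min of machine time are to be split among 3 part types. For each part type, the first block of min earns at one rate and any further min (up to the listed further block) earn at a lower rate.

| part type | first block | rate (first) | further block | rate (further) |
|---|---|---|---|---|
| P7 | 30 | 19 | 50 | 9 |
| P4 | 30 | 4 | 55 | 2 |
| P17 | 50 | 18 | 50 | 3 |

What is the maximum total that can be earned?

2070

Rank every tier by rate: P7/tier1 19 > P17/tier1 18 > P7/tier2 9 > P4/tier1 4 > P17/tier2 3 > P4/tier2 2.
P7 tier1 at 19: fill all 30 ; 140 left.
Fill P17 tier1 block (50 at 18) ; 90 left.
P7/tier2 (9): +50 ; 40 left.
Fill P4 tier1 block (30 at 4) ; 10 left.
P17/tier2: +10 of 50 at 3; pool empty.
Total = 19×30 + 18×50 + 9×50 + 4×30 + 3×10 = 2070.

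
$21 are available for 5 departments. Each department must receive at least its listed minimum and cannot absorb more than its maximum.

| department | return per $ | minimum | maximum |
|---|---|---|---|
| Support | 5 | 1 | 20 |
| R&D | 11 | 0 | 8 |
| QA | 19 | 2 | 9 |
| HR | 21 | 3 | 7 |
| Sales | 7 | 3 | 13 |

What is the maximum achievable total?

355

Meeting every minimum uses 1+0+2+3+3 = 9 $, leaving 12.
Order the departments by return per $: HR 21 > QA 19 > R&D 11 > Sales 7 > Support 5.
Give HR 4 more to hit its cap of 7 → 8 left.
Give QA 7 more to hit its cap of 9 → 1 left.
R&D has room for 8 more but only 1 remain, so it gets 1.
Total = 5×1 + 11×1 + 19×9 + 21×7 + 7×3 = 355.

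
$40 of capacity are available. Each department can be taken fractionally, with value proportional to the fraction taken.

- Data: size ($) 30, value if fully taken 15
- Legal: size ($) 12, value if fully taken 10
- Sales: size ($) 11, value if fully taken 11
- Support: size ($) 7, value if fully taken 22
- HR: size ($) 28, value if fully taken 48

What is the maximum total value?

Rank by value-to-size ratio: Support 22/7≈3.14, HR 48/28≈1.71, Sales 11/11≈1, Legal 10/12≈0.833, Data 15/30≈0.5.
Take all of Support (7 $, value 22) → 33 $ left.
All 28 $ of HR fit (value 48) → 5 remain.
Fill the last 5 $ with part of Sales: 5/11 of it earns 5.
Total value = 75.

75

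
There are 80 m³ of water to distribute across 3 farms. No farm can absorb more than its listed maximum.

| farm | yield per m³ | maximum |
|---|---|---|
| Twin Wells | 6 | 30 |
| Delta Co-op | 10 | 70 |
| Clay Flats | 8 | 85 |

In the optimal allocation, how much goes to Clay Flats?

10

Highest yield per m³ first: Delta Co-op 10 > Clay Flats 8 > Twin Wells 6.
Delta Co-op: +70 to 70 (cap) ; 10 left.
Clay Flats has room for 85 but only 10 remain, so it gets 10.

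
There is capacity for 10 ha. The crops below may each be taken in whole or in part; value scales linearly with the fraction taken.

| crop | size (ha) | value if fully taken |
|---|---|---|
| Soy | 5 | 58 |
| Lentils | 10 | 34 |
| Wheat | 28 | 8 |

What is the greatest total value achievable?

Rank by value-to-size ratio: Soy 58/5≈11.6, Lentils 34/10≈3.4, Wheat 8/28≈0.286.
All 5 ha of Soy fit (value 58) → 5 remain.
5 ha left: a 5/10 share of Lentils gives 34×5/10 = 17.
Total value = 75.

75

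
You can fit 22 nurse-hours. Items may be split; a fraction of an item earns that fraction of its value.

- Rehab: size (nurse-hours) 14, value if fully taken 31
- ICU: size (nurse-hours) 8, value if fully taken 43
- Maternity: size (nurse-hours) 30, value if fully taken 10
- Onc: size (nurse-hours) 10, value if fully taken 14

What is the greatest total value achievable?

74

Rank by value-to-size ratio: ICU 43/8≈5.38, Rehab 31/14≈2.21, Onc 14/10≈1.4, Maternity 10/30≈0.333.
All 8 nurse-hours of ICU fit (value 43) — 14 remain.
Take all of Rehab (14 nurse-hours, value 31) — 0 nurse-hours left.
Total value = 74.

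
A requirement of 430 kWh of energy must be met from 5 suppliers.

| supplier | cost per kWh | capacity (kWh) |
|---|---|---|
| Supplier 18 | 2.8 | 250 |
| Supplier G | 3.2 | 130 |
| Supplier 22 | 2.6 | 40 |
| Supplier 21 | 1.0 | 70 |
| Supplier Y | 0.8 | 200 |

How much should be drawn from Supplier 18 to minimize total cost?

Cheapest first:
Take 200 from Supplier Y at 0.8 — need 230 more.
Supplier 21 at 1.0: take all 70 kWh — 160 still needed.
Supplier 22 (2.6): use full 40 — 120 kWh to go.
Supplier 18 (2.8): take the remaining 120 — done.
Supplier G: unused.

120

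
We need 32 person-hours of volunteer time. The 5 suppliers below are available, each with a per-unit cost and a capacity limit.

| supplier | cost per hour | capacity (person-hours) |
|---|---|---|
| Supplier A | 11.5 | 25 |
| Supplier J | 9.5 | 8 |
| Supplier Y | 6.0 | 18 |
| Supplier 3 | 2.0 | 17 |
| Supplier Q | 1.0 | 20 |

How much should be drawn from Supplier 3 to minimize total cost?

Use suppliers in increasing cost order.
Supplier Q (1.0): use full 20 — 12 person-hours to go.
Take 12 from Supplier 3 at 2.0 to finish.
Supplier Y, Supplier J, Supplier A: unused.

12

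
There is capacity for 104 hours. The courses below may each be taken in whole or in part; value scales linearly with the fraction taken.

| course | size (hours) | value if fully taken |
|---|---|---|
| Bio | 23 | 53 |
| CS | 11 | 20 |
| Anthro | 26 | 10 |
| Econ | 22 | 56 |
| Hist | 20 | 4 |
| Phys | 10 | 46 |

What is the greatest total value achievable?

Sort by value density: Phys 46/10≈4.6, Econ 56/22≈2.55, Bio 53/23≈2.3, CS 20/11≈1.82, Anthro 10/26≈0.385, Hist 4/20≈0.2.
All 10 hours of Phys fit (value 46) ; 94 remain.
All 22 hours of Econ fit (value 56) ; 72 remain.
All 23 hours of Bio fit (value 53) ; 49 remain.
All 11 hours of CS fit (value 20) ; 38 remain.
Anthro: take in full, 26 hours for value 10 ; 12 left.
12 hours left: a 12/20 share of Hist gives 4×12/20 = 2.4.
Total value = 187.4.

187.4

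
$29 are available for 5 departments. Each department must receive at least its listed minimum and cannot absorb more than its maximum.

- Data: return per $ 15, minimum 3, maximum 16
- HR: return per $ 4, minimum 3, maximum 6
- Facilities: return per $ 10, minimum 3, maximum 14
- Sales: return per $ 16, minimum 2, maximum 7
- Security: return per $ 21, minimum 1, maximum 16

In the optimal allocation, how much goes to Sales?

Meeting every minimum uses 3+3+3+2+1 = 12 $, leaving 17.
Highest return per $ first: Security 21 > Sales 16 > Data 15 > Facilities 10 > HR 4.
Security: +15 to 16 (cap) — 2 left.
Sales: +2 (room for 5) → 4. Pool exhausted.

4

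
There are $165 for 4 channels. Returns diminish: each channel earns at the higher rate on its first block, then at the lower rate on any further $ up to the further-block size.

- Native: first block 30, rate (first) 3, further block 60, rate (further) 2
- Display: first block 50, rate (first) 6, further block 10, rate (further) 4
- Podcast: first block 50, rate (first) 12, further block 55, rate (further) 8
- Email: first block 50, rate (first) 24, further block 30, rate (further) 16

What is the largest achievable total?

Order all 8 blocks by rate: Email/T1 24 > Email/T2 16 > Podcast/T1 12 > Podcast/T2 8 > Display/T1 6 > Display/T2 4 > Native/T1 3 > Native/T2 2.
Fill Email T1 block (50 at 24) → 115 left.
Fill Email T2 block (30 at 16) → 85 left.
Fill Podcast T1 block (50 at 12) → 35 left.
Podcast T2 at 8: only 35 left, fill 35.
Total = 24×50 + 16×30 + 12×50 + 8×35 = 2560.

2560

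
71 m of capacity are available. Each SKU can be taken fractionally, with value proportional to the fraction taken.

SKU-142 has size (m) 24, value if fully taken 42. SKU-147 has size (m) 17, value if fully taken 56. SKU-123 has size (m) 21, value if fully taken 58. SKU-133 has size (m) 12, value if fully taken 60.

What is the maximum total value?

Best value per unit of size first: SKU-133 60/12≈5, SKU-147 56/17≈3.29, SKU-123 58/21≈2.76, SKU-142 42/24≈1.75.
SKU-133: take in full, 12 m for value 60 → 59 left.
Take all of SKU-147 (17 m, value 56) → 42 m left.
Take all of SKU-123 (21 m, value 58) → 21 m left.
Only 21 m remain; take 21/24 of SKU-142 for value 42×21/24 = 36.75.
Total value = 210.75.

210.75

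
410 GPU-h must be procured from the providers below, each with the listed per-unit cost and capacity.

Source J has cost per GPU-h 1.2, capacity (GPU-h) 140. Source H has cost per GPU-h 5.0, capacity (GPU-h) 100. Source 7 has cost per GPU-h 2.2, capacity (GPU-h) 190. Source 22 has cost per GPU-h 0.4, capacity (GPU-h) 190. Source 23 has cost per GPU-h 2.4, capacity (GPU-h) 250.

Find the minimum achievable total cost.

420

Use providers in increasing cost order.
Take 190 from Source 22 at 0.4 → need 220 more.
Source J (1.2): use full 140 → 80 GPU-h to go.
Source 7 at 2.2: take 80 of its 190 → requirement met.
Source 23, Source H: unused.
Cost = 190×0.4 + 140×1.2 + 80×2.2 = 420.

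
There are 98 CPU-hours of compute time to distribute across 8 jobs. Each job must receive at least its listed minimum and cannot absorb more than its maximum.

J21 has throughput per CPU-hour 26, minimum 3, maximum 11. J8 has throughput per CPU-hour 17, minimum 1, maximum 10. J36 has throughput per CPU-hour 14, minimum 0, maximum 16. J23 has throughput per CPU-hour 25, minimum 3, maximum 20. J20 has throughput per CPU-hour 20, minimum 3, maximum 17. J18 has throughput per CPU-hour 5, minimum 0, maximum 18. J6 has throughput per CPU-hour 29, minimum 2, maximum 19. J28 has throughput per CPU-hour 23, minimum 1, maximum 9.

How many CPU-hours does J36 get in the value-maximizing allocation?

12

Meeting every minimum uses 3+1+0+3+3+0+2+1 = 13 CPU-hours, leaving 85.
Highest throughput per CPU-hour first: J6 29 > J21 26 > J23 25 > J28 23 > J20 20 > J8 17 > J36 14 > J18 5.
J6 takes 17 more to reach its cap of 19 ; 68 left.
J21: +8 to 11 (cap) ; 60 left.
Give J23 17 more to hit its cap of 20 ; 43 left.
J28: +8 to 9 (cap) ; 35 left.
Give J20 14 more to hit its cap of 17 ; 21 left.
J8 takes 9 more to reach its cap of 10 ; 12 left.
Only 12 left; J36 takes them to reach 12.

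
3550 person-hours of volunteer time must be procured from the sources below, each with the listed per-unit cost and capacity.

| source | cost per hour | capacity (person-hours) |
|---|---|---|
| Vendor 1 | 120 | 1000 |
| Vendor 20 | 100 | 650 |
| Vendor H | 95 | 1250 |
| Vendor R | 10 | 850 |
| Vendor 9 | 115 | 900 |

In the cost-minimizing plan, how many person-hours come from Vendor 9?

Cheapest first:
Vendor R at 10: take all 850 person-hours ; 2700 still needed.
Vendor H (95): use full 1250 ; 1450 person-hours to go.
Take 650 from Vendor 20 at 100 ; need 800 more.
Take 800 from Vendor 9 at 115 to finish.
Vendor 1: unused.

800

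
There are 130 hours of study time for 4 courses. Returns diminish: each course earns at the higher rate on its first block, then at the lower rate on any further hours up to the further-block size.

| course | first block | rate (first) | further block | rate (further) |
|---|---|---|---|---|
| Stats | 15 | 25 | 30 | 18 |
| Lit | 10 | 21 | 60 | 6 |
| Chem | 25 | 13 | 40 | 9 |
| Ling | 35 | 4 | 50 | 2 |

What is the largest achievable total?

Order all 8 blocks by rate: Stats/tier1 25 > Lit/tier1 21 > Stats/tier2 18 > Chem/tier1 13 > Chem/tier2 9 > Lit/tier2 6 > Ling/tier1 4 > Ling/tier2 2.
Stats tier1 at 25: fill all 15 ; 115 left.
Lit tier1 at 21: fill all 10 ; 105 left.
Stats tier2 at 18: fill all 30 ; 75 left.
Fill Chem tier1 block (25 at 13) ; 50 left.
Chem tier2 at 9: fill all 40 ; 10 left.
Lit tier2 at 6: only 10 left, fill 10.
Total = 25×15 + 21×10 + 18×30 + 13×25 + 9×40 + 6×10 = 1870.

1870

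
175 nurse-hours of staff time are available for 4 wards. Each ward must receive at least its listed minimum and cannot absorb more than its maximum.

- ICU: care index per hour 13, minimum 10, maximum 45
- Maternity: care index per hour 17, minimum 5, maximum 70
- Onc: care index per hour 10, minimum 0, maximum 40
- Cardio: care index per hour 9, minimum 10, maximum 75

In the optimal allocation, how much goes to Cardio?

Meeting every minimum uses 10+5+0+10 = 25 nurse-hours, leaving 150.
Highest care index per hour first: Maternity 17 > ICU 13 > Onc 10 > Cardio 9.
Maternity takes 65 more to reach its cap of 70 → 85 left.
ICU: +35 to 45 (cap) → 50 left.
Onc: +40 to 40 (cap) → 10 left.
Cardio: +10 (room for 65) → 20. Pool exhausted.

20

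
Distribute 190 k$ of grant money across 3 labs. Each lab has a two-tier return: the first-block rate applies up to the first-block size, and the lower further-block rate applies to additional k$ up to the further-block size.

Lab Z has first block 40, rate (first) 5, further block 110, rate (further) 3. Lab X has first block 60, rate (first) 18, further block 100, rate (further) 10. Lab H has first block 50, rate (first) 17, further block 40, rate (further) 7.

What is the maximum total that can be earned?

Treat each block as its own option and order by rate: Lab X/T1 18 > Lab H/T1 17 > Lab X/T2 10 > Lab H/T2 7 > Lab Z/T1 5 > Lab Z/T2 3.
Fill Lab X T1 block (60 at 18) ; 130 left.
Fill Lab H T1 block (50 at 17) ; 80 left.
80 remain; put them into Lab X T2 at 10.
Total = 18×60 + 17×50 + 10×80 = 2730.

2730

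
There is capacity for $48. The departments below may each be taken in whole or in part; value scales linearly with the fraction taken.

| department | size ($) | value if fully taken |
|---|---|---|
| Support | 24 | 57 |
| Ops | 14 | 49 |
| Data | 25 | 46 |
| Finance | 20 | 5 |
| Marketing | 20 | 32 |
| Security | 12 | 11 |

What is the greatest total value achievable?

124.4

Rank by value-to-size ratio: Ops 49/14≈3.5, Support 57/24≈2.38, Data 46/25≈1.84, Marketing 32/20≈1.6, Security 11/12≈0.917, Finance 5/20≈0.25.
All 14 $ of Ops fit (value 49) → 34 remain.
All 24 $ of Support fit (value 57) → 10 remain.
Only 10 $ remain; take 10/25 of Data for value 46×10/25 = 18.4.
Total value = 124.4.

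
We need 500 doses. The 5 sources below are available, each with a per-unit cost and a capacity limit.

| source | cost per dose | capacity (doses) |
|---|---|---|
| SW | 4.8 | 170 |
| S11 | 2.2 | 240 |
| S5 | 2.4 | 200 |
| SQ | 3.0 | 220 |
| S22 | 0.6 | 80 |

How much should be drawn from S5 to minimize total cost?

Use sources in increasing cost order.
Take 80 from S22 at 0.6 ; need 420 more.
Take 240 from S11 at 2.2 ; need 180 more.
S5 at 2.4: take 180 of its 200 ; requirement met.
SQ, SW: unused.

180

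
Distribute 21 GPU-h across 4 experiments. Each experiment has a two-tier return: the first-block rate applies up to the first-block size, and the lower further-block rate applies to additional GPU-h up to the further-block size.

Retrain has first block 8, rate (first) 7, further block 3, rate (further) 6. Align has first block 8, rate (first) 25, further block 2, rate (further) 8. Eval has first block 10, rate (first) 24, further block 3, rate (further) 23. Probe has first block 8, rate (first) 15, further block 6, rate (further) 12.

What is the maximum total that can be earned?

Rank every tier by rate: Align/first 25 > Eval/first 24 > Eval/second 23 > Probe/first 15 > Probe/second 12 > Align/second 8 > Retrain/first 7 > Retrain/second 6.
Align/first (25): +8 ; 13 left.
Eval/first (24): +10 ; 3 left.
Eval second at 23: fill all 3 ; 0 left.
Total = 25×8 + 24×10 + 23×3 = 509.

509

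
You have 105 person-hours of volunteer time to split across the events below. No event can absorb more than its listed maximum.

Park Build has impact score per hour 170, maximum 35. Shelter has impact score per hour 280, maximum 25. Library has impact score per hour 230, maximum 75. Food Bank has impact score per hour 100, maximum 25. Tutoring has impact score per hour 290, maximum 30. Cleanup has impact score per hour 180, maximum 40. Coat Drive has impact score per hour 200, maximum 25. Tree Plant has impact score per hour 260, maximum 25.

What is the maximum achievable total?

27950

Highest impact score per hour first: Tutoring 290 > Shelter 280 > Tree Plant 260 > Library 230 > Coat Drive 200 > Cleanup 180 > Park Build 170 > Food Bank 100.
Give Tutoring 30 to hit its cap of 30 ; 75 left.
Shelter takes 25 to reach its cap of 25 ; 50 left.
Tree Plant takes 25 to reach its cap of 25 ; 25 left.
Only 25 left; Library takes them to reach 25.
Total = 280×25 + 230×25 + 290×30 + 260×25 = 27950.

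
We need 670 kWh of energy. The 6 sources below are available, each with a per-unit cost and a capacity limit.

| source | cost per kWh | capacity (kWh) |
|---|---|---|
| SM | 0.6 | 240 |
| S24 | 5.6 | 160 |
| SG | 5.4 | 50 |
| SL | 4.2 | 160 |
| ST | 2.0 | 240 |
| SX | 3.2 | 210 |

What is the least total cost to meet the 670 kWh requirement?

1232

Use sources in increasing cost order.
Take 240 from SM at 0.6 — need 430 more.
ST at 2.0: take all 240 kWh — 190 still needed.
Take 190 from SX at 3.2 to finish.
SL, SG, S24: unused.
Cost = 240×0.6 + 240×2.0 + 190×3.2 = 1232.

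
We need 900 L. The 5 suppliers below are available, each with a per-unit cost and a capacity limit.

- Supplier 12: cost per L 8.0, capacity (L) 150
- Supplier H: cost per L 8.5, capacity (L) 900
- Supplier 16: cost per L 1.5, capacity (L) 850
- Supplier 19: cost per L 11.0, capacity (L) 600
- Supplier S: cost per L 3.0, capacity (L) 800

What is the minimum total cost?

Use suppliers in increasing cost order.
Take 850 from Supplier 16 at 1.5 — need 50 more.
Supplier S at 3.0: take 50 of its 800 — requirement met.
Supplier 12, Supplier H, Supplier 19: unused.
Cost = 850×1.5 + 50×3.0 = 1425.

1425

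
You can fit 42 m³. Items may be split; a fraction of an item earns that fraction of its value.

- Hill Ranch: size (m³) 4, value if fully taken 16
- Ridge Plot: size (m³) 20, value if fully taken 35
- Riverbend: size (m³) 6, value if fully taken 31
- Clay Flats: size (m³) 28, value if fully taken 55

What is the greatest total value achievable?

109

Sort by value density: Riverbend 31/6≈5.17, Hill Ranch 16/4≈4, Clay Flats 55/28≈1.96, Ridge Plot 35/20≈1.75.
Riverbend: take in full, 6 m³ for value 31 ; 36 left.
Take all of Hill Ranch (4 m³, value 16) ; 32 m³ left.
Take all of Clay Flats (28 m³, value 55) ; 4 m³ left.
4 m³ left: a 4/20 share of Ridge Plot gives 35×4/20 = 7.
Total value = 109.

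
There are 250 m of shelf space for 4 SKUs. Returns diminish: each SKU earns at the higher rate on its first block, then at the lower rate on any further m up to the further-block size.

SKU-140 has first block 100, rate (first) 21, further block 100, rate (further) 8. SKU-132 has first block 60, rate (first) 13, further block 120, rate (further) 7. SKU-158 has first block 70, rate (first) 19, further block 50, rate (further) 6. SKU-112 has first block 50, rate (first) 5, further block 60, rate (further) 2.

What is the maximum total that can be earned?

4370

Treat each block as its own option and order by rate: SKU-140/tier1 21 > SKU-158/tier1 19 > SKU-132/tier1 13 > SKU-140/tier2 8 > SKU-132/tier2 7 > SKU-158/tier2 6 > SKU-112/tier1 5 > SKU-112/tier2 2.
SKU-140/tier1 (21): +100 — 150 left.
Fill SKU-158 tier1 block (70 at 19) — 80 left.
SKU-132 tier1 at 13: fill all 60 — 20 left.
SKU-140/tier2: +20 of 100 at 8; pool empty.
Total = 21×100 + 19×70 + 13×60 + 8×20 = 4370.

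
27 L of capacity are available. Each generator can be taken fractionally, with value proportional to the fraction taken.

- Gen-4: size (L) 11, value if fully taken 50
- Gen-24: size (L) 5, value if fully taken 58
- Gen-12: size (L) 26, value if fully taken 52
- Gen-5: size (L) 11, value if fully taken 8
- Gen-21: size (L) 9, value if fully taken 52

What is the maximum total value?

164

Best value per unit of size first: Gen-24 58/5≈11.6, Gen-21 52/9≈5.78, Gen-4 50/11≈4.55, Gen-12 52/26≈2, Gen-5 8/11≈0.727.
Gen-24: take in full, 5 L for value 58 — 22 left.
All 9 L of Gen-21 fit (value 52) — 13 remain.
Gen-4: take in full, 11 L for value 50 — 2 left.
Only 2 L remain; take 2/26 of Gen-12 for value 52×2/26 = 4.
Total value = 164.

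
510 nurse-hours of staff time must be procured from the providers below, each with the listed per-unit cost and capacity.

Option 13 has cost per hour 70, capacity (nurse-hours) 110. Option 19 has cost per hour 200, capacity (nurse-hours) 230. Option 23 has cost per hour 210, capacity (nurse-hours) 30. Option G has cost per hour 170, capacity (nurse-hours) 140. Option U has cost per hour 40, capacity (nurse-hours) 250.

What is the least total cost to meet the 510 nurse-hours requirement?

43500

Fill from the cheapest provider first.
Option U at 40: take all 250 nurse-hours — 260 still needed.
Take 110 from Option 13 at 70 — need 150 more.
Option G at 170: take all 140 nurse-hours — 10 still needed.
Take 10 from Option 19 at 200 to finish.
Option 23: unused.
Cost = 250×40 + 110×70 + 140×170 + 10×200 = 43500.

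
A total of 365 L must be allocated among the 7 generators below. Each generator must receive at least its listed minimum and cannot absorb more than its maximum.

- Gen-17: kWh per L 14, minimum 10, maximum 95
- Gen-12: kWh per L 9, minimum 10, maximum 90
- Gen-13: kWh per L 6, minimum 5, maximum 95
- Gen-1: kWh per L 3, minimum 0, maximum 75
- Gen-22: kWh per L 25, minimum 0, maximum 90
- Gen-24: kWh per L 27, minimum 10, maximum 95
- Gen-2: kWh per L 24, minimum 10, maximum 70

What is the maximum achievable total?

7945

Meeting every minimum uses 10+10+5+0+0+10+10 = 45 L, leaving 320.
Order the generators by kWh per L: Gen-24 27 > Gen-22 25 > Gen-2 24 > Gen-17 14 > Gen-12 9 > Gen-13 6 > Gen-1 3.
Gen-24: +85 to 95 (cap) ; 235 left.
Gen-22 takes 90 more to reach its cap of 90 ; 145 left.
Gen-2: +60 to 70 (cap) ; 85 left.
Give Gen-17 85 more to hit its cap of 95 ; 0 left.
Total = 14×95 + 9×10 + 6×5 + 25×90 + 27×95 + 24×70 = 7945.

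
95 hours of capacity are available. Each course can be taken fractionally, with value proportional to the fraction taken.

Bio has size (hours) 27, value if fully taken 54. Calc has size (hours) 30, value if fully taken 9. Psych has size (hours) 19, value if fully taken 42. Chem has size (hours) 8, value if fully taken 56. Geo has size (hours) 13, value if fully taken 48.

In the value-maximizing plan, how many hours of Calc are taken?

Rank by value-to-size ratio: Chem 56/8≈7, Geo 48/13≈3.69, Psych 42/19≈2.21, Bio 54/27≈2, Calc 9/30≈0.3.
Chem: take in full, 8 hours for value 56 → 87 left.
Geo: take in full, 13 hours for value 48 → 74 left.
Take all of Psych (19 hours, value 42) → 55 hours left.
Bio: take in full, 27 hours for value 54 → 28 left.
28 hours left: a 28/30 share of Calc gives 9×28/30 = 8.4.

28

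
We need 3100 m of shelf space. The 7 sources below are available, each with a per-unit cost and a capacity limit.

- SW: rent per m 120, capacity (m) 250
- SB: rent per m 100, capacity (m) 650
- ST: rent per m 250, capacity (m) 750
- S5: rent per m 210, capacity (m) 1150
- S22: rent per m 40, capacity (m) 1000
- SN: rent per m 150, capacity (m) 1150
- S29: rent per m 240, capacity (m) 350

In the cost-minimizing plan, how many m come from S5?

Use sources in increasing cost order.
S22 at 40: take all 1000 m ; 2100 still needed.
SB (100): use full 650 ; 1450 m to go.
SW (120): use full 250 ; 1200 m to go.
SN at 150: take all 1150 m ; 50 still needed.
S5 (210): take the remaining 50 ; done.
S29, ST: unused.

50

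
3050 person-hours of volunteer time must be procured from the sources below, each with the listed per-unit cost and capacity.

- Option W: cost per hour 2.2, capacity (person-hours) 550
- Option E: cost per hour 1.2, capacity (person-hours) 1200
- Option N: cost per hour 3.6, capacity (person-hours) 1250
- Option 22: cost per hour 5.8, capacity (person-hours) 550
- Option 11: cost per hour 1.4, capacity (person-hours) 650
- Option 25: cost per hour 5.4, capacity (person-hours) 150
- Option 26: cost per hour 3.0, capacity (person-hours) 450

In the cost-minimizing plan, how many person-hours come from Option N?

200

Cheapest first:
Option E at 1.2: take all 1200 person-hours — 1850 still needed.
Option 11 at 1.4: take all 650 person-hours — 1200 still needed.
Option W (2.2): use full 550 — 650 person-hours to go.
Take 450 from Option 26 at 3.0 — need 200 more.
Option N (3.6): take the remaining 200 — done.
Option 25, Option 22: unused.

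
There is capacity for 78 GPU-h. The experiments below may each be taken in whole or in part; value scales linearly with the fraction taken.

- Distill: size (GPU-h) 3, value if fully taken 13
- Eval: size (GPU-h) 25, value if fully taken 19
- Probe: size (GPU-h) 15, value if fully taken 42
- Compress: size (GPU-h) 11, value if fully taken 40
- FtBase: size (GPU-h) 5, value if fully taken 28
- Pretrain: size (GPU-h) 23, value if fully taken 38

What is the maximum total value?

176.96

Rank by value-to-size ratio: FtBase 28/5≈5.6, Distill 13/3≈4.33, Compress 40/11≈3.64, Probe 42/15≈2.8, Pretrain 38/23≈1.65, Eval 19/25≈0.76.
All 5 GPU-h of FtBase fit (value 28) — 73 remain.
Distill: take in full, 3 GPU-h for value 13 — 70 left.
All 11 GPU-h of Compress fit (value 40) — 59 remain.
Probe: take in full, 15 GPU-h for value 42 — 44 left.
Take all of Pretrain (23 GPU-h, value 38) — 21 GPU-h left.
21 GPU-h left: a 21/25 share of Eval gives 19×21/25 = 15.96.
Total value = 176.96.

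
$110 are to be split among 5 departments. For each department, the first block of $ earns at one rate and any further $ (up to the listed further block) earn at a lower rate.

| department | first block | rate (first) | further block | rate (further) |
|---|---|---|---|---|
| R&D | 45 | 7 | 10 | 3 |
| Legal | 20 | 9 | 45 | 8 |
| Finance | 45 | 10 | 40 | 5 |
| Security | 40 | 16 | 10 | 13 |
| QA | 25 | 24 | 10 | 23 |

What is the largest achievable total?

Rank every tier by rate: QA/T1 24 > QA/T2 23 > Security/T1 16 > Security/T2 13 > Finance/T1 10 > Legal/T1 9 > Legal/T2 8 > R&D/T1 7 > Finance/T2 5 > R&D/T2 3.
QA T1 at 24: fill all 25 → 85 left.
Fill QA T2 block (10 at 23) → 75 left.
Security/T1 (16): +40 → 35 left.
Security T2 at 13: fill all 10 → 25 left.
25 remain; put them into Finance T1 at 10.
Total = 24×25 + 23×10 + 16×40 + 13×10 + 10×25 = 1850.

1850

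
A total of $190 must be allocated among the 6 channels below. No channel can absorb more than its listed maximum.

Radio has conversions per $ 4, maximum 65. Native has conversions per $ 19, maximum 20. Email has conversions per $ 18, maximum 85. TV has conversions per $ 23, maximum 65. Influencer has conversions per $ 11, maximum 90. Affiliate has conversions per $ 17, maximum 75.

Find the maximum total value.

Highest conversions per $ first: TV 23 > Native 19 > Email 18 > Affiliate 17 > Influencer 11 > Radio 4.
TV takes 65 to reach its cap of 65 ; 125 left.
Give Native 20 to hit its cap of 20 ; 105 left.
Email takes 85 to reach its cap of 85 ; 20 left.
Affiliate: +20 (room for 75) → 20. Pool exhausted.
Total = 19×20 + 18×85 + 23×65 + 17×20 = 3745.

3745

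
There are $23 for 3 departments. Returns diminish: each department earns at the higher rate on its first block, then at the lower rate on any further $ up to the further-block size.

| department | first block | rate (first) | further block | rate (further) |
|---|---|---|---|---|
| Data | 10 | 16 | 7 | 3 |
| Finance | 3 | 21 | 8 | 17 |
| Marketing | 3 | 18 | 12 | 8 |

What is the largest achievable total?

397

Treat each block as its own option and order by rate: Finance/tier1 21 > Marketing/tier1 18 > Finance/tier2 17 > Data/tier1 16 > Marketing/tier2 8 > Data/tier2 3.
Finance/tier1 (21): +3 ; 20 left.
Marketing/tier1 (18): +3 ; 17 left.
Fill Finance tier2 block (8 at 17) ; 9 left.
Data tier1 at 16: only 9 left, fill 9.
Total = 21×3 + 18×3 + 17×8 + 16×9 = 397.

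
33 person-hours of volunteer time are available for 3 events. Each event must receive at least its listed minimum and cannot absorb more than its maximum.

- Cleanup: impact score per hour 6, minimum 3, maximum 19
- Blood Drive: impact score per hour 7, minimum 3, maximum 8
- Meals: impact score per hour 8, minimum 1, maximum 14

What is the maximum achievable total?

234

Meeting every minimum uses 3+3+1 = 7 person-hours, leaving 26.
Order the events by impact score per hour: Meals 8 > Blood Drive 7 > Cleanup 6.
Give Meals 13 more to hit its cap of 14 ; 13 left.
Blood Drive takes 5 more to reach its cap of 8 ; 8 left.
Cleanup has room for 16 more but only 8 remain, so it gets 11.
Total = 6×11 + 7×8 + 8×14 = 234.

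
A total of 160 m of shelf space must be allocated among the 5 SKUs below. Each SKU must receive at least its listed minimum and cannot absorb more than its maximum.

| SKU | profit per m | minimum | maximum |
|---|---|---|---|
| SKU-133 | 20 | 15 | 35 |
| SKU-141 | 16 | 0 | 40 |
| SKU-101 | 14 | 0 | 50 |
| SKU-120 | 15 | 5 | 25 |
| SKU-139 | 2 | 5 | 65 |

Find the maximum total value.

Meeting every minimum uses 15+0+0+5+5 = 25 m, leaving 135.
Highest profit per m first: SKU-133 20 > SKU-141 16 > SKU-120 15 > SKU-101 14 > SKU-139 2.
SKU-133 takes 20 more to reach its cap of 35 — 115 left.
SKU-141 takes 40 more to reach its cap of 40 — 75 left.
Give SKU-120 20 more to hit its cap of 25 — 55 left.
SKU-101: +50 to 50 (cap) — 5 left.
SKU-139: +5 (room for 60) → 10. Pool exhausted.
Total = 20×35 + 16×40 + 14×50 + 15×25 + 2×10 = 2435.

2435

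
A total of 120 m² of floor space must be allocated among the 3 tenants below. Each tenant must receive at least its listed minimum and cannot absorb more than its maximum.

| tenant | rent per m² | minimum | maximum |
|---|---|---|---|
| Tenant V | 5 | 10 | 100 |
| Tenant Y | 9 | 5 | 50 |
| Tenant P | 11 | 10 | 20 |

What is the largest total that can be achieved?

920

Meeting every minimum uses 10+5+10 = 25 m², leaving 95.
Highest rent per m² first: Tenant P 11 > Tenant Y 9 > Tenant V 5.
Tenant P takes 10 more to reach its cap of 20 — 85 left.
Tenant Y takes 45 more to reach its cap of 50 — 40 left.
Tenant V: +40 (room for 90) → 50. Pool exhausted.
Total = 5×50 + 9×50 + 11×20 = 920.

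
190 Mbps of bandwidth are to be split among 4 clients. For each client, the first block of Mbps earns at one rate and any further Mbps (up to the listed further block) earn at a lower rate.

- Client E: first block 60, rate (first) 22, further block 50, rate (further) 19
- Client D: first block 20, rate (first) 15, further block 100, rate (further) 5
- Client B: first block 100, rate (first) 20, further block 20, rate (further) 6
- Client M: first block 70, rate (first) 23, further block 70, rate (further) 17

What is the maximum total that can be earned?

4130

Rank every tier by rate: Client M/tier1 23 > Client E/tier1 22 > Client B/tier1 20 > Client E/tier2 19 > Client M/tier2 17 > Client D/tier1 15 > Client B/tier2 6 > Client D/tier2 5.
Client M tier1 at 23: fill all 70 → 120 left.
Client E/tier1 (22): +60 → 60 left.
Client B tier1 at 20: only 60 left, fill 60.
Total = 23×70 + 22×60 + 20×60 = 4130.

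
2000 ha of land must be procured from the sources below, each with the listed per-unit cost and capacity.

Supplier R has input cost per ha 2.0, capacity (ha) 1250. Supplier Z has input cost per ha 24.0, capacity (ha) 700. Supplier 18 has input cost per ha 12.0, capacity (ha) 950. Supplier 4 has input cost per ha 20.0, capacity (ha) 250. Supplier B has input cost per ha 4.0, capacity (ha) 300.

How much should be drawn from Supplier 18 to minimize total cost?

Fill from the cheapest source first.
Supplier R at 2.0: take all 1250 ha ; 750 still needed.
Take 300 from Supplier B at 4.0 ; need 450 more.
Supplier 18 at 12.0: take 450 of its 950 ; requirement met.
Supplier 4, Supplier Z: unused.

450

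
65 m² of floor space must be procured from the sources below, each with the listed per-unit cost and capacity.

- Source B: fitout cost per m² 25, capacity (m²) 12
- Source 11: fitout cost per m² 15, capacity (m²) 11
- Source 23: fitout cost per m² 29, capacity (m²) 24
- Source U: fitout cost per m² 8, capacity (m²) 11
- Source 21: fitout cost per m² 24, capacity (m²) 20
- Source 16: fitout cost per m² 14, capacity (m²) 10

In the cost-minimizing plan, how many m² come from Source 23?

Use sources in increasing cost order.
Source U (8): use full 11 → 54 m² to go.
Source 16 at 14: take all 10 m² → 44 still needed.
Source 11 at 15: take all 11 m² → 33 still needed.
Take 20 from Source 21 at 24 → need 13 more.
Source B at 25: take all 12 m² → 1 still needed.
Source 23 at 29: take 1 of its 24 → requirement met.

1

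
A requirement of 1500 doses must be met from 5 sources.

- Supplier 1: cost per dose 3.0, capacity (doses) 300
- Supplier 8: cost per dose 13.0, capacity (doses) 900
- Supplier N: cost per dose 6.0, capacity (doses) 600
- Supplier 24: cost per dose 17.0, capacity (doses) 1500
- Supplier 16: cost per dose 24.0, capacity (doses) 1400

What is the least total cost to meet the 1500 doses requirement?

Fill from the cheapest source first.
Supplier 1 at 3.0: take all 300 doses ; 1200 still needed.
Supplier N at 6.0: take all 600 doses ; 600 still needed.
Supplier 8 at 13.0: take 600 of its 900 ; requirement met.
Supplier 24, Supplier 16: unused.
Cost = 300×3.0 + 600×6.0 + 600×13.0 = 12300.

12300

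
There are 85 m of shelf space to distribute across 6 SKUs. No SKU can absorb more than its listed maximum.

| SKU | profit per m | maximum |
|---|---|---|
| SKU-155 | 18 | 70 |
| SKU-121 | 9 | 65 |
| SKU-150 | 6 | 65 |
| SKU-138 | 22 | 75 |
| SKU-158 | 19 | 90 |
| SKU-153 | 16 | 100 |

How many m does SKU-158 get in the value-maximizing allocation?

Order the SKUs by profit per m: SKU-138 22 > SKU-158 19 > SKU-155 18 > SKU-153 16 > SKU-121 9 > SKU-150 6.
SKU-138: +75 to 75 (cap) — 10 left.
SKU-158 has room for 90 but only 10 remain, so it gets 10.

10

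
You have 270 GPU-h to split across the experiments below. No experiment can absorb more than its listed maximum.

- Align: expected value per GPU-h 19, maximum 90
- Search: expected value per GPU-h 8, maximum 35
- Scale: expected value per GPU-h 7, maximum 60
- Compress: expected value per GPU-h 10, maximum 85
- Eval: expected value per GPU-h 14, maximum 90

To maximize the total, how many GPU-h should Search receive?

Rank by expected value per GPU-h: Align 19 > Eval 14 > Compress 10 > Search 8 > Scale 7.
Align: +90 to 90 (cap) ; 180 left.
Eval takes 90 to reach its cap of 90 ; 90 left.
Compress takes 85 to reach its cap of 85 ; 5 left.
Search has room for 35 but only 5 remain, so it gets 5.

5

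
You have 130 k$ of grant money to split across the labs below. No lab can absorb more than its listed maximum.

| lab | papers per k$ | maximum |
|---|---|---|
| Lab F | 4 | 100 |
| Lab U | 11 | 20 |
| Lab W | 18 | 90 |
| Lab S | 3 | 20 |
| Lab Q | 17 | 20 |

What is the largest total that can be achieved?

Order the labs by papers per k$: Lab W 18 > Lab Q 17 > Lab U 11 > Lab F 4 > Lab S 3.
Lab W takes 90 to reach its cap of 90 — 40 left.
Lab Q: +20 to 20 (cap) — 20 left.
Lab U takes 20 to reach its cap of 20 — 0 left.
Total = 11×20 + 18×90 + 17×20 = 2180.

2180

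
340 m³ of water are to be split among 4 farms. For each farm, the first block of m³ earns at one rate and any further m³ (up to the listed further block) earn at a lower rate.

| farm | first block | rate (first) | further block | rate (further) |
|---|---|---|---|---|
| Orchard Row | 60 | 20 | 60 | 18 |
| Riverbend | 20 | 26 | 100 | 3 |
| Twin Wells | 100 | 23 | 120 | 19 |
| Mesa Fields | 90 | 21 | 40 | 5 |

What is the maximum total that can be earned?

Order all 8 blocks by rate: Riverbend/T1 26 > Twin Wells/T1 23 > Mesa Fields/T1 21 > Orchard Row/T1 20 > Twin Wells/T2 19 > Orchard Row/T2 18 > Mesa Fields/T2 5 > Riverbend/T2 3.
Riverbend/T1 (26): +20 — 320 left.
Twin Wells/T1 (23): +100 — 220 left.
Mesa Fields T1 at 21: fill all 90 — 130 left.
Orchard Row/T1 (20): +60 — 70 left.
70 remain; put them into Twin Wells T2 at 19.
Total = 26×20 + 23×100 + 21×90 + 20×60 + 19×70 = 7240.

7240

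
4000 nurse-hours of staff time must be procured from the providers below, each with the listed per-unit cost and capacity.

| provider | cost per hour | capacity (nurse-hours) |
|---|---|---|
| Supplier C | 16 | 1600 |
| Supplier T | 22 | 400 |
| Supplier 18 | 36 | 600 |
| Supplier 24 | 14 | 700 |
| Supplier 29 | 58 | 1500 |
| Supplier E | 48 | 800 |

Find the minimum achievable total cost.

Use providers in increasing cost order.
Take 700 from Supplier 24 at 14 → need 3300 more.
Take 1600 from Supplier C at 16 → need 1700 more.
Supplier T at 22: take all 400 nurse-hours → 1300 still needed.
Supplier 18 (36): use full 600 → 700 nurse-hours to go.
Take 700 from Supplier E at 48 to finish.
Supplier 29: unused.
Cost = 700×14 + 1600×16 + 400×22 + 600×36 + 700×48 = 99400.

99400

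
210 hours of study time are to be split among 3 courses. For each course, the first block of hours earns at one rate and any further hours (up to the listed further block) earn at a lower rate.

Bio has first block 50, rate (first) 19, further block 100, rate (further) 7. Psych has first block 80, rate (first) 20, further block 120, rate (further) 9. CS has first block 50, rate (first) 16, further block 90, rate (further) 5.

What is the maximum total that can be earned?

3620

Order all 6 blocks by rate: Psych/first 20 > Bio/first 19 > CS/first 16 > Psych/second 9 > Bio/second 7 > CS/second 5.
Psych first at 20: fill all 80 — 130 left.
Bio first at 19: fill all 50 — 80 left.
CS first at 16: fill all 50 — 30 left.
30 remain; put them into Psych second at 9.
Total = 20×80 + 19×50 + 16×50 + 9×30 = 3620.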